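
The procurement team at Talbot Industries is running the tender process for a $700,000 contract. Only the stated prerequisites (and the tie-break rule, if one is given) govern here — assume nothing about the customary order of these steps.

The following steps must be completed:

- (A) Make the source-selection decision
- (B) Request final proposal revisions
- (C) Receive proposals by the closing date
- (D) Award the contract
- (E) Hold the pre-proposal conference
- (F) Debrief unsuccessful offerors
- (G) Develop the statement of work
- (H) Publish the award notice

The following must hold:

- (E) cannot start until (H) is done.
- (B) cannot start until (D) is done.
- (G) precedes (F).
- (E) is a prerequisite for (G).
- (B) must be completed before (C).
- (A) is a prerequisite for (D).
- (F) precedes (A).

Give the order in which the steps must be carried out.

(H) → (E) → (G) → (F) → (A) → (D) → (B) → (C)

(H) is the only step with nothing outstanding, so it goes first.
(E) needed (H), now all done → (E).
Next only (G) has its prerequisites met → (G).
(F) is the only step now ready → (F).
(A) needed (F), now all done → (A).
(D) needed (A), now all done → (D).
(B) needed (D), now all done → (B).
Next only (C) has its prerequisites met → (C).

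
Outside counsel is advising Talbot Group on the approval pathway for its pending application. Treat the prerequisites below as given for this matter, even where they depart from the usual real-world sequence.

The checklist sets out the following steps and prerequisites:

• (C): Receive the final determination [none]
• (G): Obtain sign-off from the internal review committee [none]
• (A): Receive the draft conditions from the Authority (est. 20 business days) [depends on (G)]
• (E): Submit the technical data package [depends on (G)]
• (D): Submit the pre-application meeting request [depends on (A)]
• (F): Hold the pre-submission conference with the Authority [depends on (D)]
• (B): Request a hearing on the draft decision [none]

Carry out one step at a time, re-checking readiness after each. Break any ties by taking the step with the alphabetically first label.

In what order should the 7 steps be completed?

(B) (C) (G) (A) (D) (E) (F)

Nothing is required for (B), (C) and (G). (B) has the earlier label → (B) first.
Now (C) and (G) have their prerequisites met. (C) has the earlier label, so (C) next.
That leaves (G) as the only ready step → (G).
Ready: (A) and (E). (A) has the earlier label → (A).
(D) now also ready, so the ready set is {(D), (E)}; (D) has the earlier label → (D).
(F) now also ready, so the ready set is {(E), (F)}; (E) has the earlier label → (E).
That leaves (F) as the only ready step → (F).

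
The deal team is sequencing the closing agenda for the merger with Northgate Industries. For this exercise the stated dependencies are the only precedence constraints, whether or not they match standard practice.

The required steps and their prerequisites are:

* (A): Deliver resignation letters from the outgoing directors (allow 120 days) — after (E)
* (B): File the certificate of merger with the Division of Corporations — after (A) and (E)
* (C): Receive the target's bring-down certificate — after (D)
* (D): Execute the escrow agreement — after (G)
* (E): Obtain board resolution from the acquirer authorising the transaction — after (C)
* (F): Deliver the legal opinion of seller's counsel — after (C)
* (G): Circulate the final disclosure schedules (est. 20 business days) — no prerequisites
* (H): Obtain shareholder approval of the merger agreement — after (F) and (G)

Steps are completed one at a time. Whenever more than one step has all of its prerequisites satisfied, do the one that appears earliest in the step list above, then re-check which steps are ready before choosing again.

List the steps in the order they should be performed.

(G), (D), (C), (E), (A), (B), (F), (H)

Only (G) has no prerequisites, so it is first.
(D) is the only step now ready → (D).
(C) is the only step now ready → (C).
(E) and (F) are both available; (E) is listed earlier → (E).
(A) now also ready, so the ready set is {(A), (F)}; (A) is listed earlier → (A).
Now (B) and (F) have their prerequisites met. (B) is listed earlier, so (B) next.
Next only (F) has its prerequisites met → (F).
Next only (H) has its prerequisites met → (H).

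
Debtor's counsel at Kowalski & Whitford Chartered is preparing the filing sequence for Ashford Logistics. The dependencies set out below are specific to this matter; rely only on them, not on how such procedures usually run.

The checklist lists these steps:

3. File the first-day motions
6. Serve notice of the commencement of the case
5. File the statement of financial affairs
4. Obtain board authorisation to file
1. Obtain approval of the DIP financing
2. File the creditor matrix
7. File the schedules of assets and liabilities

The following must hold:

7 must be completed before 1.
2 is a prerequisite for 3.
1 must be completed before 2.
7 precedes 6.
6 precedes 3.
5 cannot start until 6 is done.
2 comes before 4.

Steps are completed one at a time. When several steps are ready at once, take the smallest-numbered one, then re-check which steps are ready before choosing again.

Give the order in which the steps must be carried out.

Only 7 has no prerequisites, so it is first.
Ready: 1 and 6. 1 has the earlier label → 1.
2 and 6 are both available; 2 has the earlier label → 2.
4 now also ready, so the ready set is {4, 6}; 4 has the earlier label → 4.
6 is the only step now ready → 6.
Now 3 and 5 have their prerequisites met. 3 has the earlier label, so 3 next.
Next only 5 has its prerequisites met → 5.

7 1 2 4 6 3 5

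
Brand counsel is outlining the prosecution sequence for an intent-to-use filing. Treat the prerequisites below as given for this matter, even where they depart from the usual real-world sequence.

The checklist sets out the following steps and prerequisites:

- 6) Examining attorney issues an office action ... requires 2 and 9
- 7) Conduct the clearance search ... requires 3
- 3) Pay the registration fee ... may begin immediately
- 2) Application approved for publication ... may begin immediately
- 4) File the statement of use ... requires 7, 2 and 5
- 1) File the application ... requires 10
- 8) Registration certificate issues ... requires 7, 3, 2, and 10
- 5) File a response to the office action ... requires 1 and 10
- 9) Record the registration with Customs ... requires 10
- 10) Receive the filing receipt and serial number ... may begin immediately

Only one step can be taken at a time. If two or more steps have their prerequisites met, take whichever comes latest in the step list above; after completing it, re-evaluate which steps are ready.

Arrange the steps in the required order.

10 → 9 → 1 → 5 → 2 → 3 → 7 → 8 → 4 → 6

10, 2 and 3 have no prerequisites; 10 is listed later, so 10 is first.
9 and 1 now also ready, so the ready set is {9, 1, 2, 3}; 9 is listed later → 9.
Now 1, 2 and 3 have their prerequisites met. 1 is listed later, so 1 next.
5, 2 and 3 are all available; 5 is listed later → 5.
Now 2 and 3 have their prerequisites met. 2 is listed later, so 2 next.
6 now also ready, so the ready set is {3, 6}; 3 is listed later → 3.
7 and 6 are both available; 7 is listed later → 7.
8 and 4 now also ready, so the ready set is {8, 4, 6}; 8 is listed later → 8.
4 and 6 are both available; 4 is listed later → 4.
That leaves 6 as the only ready step → 6.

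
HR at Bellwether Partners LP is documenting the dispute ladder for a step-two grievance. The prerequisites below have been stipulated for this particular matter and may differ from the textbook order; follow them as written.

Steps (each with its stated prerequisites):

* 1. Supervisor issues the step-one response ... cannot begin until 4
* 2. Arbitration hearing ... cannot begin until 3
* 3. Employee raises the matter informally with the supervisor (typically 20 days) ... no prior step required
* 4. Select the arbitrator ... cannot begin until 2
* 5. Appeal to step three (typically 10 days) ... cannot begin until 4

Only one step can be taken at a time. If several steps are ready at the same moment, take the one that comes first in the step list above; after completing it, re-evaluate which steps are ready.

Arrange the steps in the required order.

3 has no prerequisites → 3 first.
2 is the only step now ready → 2.
That leaves 4 as the only ready step → 4.
Now 1 and 5 have their prerequisites met. 1 is listed earlier, so 1 next.
Next only 5 has its prerequisites met → 5.

3 → 2 → 4 → 1 → 5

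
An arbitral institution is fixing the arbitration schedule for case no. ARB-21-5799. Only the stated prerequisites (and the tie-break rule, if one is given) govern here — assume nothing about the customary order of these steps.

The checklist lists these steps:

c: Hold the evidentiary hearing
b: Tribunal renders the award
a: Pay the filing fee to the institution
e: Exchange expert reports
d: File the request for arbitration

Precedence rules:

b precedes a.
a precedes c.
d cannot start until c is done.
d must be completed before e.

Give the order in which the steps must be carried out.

b a c d e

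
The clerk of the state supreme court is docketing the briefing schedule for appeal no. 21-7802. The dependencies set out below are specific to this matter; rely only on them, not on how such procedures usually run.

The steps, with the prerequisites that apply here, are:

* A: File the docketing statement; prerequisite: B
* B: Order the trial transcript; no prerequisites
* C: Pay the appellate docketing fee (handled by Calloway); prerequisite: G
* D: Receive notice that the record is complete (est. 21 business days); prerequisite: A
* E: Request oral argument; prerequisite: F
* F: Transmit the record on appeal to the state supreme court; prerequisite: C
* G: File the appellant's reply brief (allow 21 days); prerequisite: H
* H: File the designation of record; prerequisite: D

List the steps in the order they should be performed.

B → A → D → H → G → C → F → E

B is the only step with nothing outstanding, so it goes first.
A needed B, now all done → A.
D needed A, now all done → D.
Next only H has its prerequisites met → H.
Next only G has its prerequisites met → G.
C needed G, now all done → C.
F is the only step now ready → F.
That leaves E as the only ready step → E.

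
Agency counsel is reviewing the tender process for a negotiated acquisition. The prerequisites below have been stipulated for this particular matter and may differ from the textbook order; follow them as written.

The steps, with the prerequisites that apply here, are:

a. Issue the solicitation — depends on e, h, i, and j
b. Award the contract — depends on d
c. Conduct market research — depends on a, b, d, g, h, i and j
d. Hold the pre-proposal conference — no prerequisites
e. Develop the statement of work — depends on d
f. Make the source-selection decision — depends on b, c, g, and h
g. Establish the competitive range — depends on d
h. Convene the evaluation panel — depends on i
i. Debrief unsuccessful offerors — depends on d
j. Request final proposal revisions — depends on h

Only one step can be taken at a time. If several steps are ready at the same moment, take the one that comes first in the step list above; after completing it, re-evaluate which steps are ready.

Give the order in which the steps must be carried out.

d b e g i h j a c f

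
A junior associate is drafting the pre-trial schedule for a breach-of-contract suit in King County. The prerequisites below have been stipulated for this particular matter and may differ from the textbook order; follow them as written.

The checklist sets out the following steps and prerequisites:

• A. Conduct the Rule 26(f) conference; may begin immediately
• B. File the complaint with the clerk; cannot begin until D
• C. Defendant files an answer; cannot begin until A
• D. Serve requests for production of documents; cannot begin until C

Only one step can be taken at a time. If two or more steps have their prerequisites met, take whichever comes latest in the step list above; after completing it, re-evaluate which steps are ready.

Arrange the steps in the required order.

A, C, D, B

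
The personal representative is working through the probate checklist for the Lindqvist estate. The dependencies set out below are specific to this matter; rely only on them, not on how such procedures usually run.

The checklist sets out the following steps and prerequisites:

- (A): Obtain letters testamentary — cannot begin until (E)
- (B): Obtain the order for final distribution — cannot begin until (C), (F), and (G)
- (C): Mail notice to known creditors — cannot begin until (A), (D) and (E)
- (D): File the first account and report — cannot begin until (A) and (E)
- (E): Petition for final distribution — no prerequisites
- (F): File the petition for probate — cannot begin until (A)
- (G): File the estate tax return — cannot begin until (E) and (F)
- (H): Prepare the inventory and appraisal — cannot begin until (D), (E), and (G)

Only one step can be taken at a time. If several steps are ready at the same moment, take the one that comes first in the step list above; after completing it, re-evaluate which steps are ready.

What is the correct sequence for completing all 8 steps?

(E) has no prerequisites → (E) first.
Next only (A) has its prerequisites met → (A).
Ready: (D) and (F). (D) is listed earlier → (D).
Now (C) and (F) have their prerequisites met. (C) is listed earlier, so (C) next.
(F) is the only step now ready → (F).
(G) needed (E) and (F), now all done → (G).
Ready: (B) and (H). (B) is listed earlier → (B).
That leaves (H) as the only ready step → (H).

(E) → (A) → (D) → (C) → (F) → (G) → (B) → (H)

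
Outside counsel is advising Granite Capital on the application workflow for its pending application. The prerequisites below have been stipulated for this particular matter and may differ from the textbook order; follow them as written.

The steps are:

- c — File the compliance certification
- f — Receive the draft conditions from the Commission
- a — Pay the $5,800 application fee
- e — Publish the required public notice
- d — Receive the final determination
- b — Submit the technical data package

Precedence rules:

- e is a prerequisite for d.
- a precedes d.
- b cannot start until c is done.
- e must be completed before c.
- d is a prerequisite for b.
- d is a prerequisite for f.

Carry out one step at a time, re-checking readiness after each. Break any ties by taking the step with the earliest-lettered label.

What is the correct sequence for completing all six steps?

a → e → c → d → b → f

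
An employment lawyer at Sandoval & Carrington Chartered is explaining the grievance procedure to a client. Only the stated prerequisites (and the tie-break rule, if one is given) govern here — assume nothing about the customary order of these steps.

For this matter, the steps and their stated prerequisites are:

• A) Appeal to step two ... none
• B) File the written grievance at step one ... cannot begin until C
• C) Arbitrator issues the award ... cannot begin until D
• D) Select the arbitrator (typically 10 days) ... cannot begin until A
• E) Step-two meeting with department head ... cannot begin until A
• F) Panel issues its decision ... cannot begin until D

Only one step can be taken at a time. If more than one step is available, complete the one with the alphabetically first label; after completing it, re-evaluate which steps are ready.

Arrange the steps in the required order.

A → D → C → B → E → F

Only A has no prerequisites, so it is first.
Now D and E have their prerequisites met. D has the earlier label, so D next.
C, E and F are all available; C has the earlier label → C.
Now B, E and F have their prerequisites met. B has the earlier label, so B next.
Ready: E and F. E has the earlier label → E.
Next only F has its prerequisites met → F.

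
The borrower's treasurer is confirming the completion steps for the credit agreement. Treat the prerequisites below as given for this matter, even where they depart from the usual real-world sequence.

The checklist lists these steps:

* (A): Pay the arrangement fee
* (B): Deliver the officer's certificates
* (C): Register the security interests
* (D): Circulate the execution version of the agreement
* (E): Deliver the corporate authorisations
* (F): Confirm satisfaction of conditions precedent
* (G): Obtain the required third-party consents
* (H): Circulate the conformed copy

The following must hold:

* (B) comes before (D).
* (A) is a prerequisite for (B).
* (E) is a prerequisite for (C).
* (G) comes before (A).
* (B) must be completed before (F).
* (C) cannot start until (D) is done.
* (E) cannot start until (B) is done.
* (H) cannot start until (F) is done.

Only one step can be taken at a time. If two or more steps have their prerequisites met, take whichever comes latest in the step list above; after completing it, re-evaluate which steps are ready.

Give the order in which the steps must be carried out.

(G), (A), (B), (F), (H), (E), (D), (C)

(G) has no prerequisites → (G) first.
Next only (A) has its prerequisites met → (A).
(B) needed (A), now all done → (B).
(F), (E) and (D) are all available; (F) is listed later → (F).
Ready: (H), (E) and (D). (H) is listed later → (H).
Ready: (E) and (D). (E) is listed later → (E).
(D) needed (B), now all done → (D).
(C) is the only step now ready → (C).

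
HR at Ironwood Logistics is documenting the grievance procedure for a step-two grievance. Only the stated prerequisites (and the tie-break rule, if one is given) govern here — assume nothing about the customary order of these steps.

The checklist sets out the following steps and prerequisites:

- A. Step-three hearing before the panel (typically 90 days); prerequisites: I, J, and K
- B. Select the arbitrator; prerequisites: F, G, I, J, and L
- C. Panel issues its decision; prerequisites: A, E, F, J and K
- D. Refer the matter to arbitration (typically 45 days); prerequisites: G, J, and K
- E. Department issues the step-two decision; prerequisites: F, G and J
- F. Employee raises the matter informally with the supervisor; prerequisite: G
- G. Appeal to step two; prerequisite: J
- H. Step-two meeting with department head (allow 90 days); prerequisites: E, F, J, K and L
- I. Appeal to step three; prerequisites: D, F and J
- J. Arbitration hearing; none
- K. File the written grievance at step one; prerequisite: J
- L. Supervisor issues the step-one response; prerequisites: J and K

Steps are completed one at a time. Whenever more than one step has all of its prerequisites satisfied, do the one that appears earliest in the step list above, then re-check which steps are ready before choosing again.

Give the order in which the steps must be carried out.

J G F E K D I A C L B H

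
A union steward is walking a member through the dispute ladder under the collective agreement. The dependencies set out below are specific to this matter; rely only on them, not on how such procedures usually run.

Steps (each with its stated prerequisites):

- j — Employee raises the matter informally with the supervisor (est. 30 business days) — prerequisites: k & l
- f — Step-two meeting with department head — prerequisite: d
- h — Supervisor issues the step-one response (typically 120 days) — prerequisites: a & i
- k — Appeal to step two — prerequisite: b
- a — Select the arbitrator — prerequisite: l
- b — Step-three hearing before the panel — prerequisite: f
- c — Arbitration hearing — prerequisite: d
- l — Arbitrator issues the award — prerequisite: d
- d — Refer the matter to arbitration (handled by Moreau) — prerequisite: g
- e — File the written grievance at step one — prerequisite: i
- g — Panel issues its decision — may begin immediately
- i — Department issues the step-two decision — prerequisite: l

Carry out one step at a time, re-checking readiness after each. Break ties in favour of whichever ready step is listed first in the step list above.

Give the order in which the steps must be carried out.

g, d, f, b, k, c, l, j, a, i, h, e

Only g has no prerequisites, so it is first.
d is the only step now ready → d.
f, c and l are all available; f is listed earlier → f.
Now b, c and l have their prerequisites met. b is listed earlier, so b next.
k now also ready, so the ready set is {k, c, l}; k is listed earlier → k.
Now c and l have their prerequisites met. c is listed earlier, so c next.
l needed d, now all done → l.
j, a and i are all available; j is listed earlier → j.
Ready: a and i. a is listed earlier → a.
i is the only step now ready → i.
h and e are both available; h is listed earlier → h.
e needed i, now all done → e.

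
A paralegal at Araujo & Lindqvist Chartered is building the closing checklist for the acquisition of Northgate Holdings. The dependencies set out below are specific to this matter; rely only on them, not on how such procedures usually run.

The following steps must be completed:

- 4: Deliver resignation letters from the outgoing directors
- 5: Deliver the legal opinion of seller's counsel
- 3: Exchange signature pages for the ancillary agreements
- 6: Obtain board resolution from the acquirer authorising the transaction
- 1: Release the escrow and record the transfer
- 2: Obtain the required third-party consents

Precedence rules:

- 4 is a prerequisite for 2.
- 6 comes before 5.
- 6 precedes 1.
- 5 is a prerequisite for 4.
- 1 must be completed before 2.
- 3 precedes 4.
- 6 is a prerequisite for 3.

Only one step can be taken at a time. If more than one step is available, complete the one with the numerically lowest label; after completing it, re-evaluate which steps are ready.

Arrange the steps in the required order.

6, 1, 3, 5, 4, 2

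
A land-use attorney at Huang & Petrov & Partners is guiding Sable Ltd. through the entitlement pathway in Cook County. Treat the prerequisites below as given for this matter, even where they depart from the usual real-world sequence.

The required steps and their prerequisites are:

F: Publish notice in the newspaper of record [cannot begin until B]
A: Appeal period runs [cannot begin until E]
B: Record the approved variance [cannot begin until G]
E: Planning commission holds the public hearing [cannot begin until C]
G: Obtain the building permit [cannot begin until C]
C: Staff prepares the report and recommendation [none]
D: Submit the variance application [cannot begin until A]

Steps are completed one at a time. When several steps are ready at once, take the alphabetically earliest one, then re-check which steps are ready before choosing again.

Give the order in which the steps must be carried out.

Only C has no prerequisites, so it is first.
Now E and G have their prerequisites met. E has the earlier label, so E next.
A now also ready, so the ready set is {A, G}; A has the earlier label → A.
D now also ready, so the ready set is {D, G}; D has the earlier label → D.
G is the only step now ready → G.
Next only B has its prerequisites met → B.
That leaves F as the only ready step → F.

C → E → A → D → G → B → F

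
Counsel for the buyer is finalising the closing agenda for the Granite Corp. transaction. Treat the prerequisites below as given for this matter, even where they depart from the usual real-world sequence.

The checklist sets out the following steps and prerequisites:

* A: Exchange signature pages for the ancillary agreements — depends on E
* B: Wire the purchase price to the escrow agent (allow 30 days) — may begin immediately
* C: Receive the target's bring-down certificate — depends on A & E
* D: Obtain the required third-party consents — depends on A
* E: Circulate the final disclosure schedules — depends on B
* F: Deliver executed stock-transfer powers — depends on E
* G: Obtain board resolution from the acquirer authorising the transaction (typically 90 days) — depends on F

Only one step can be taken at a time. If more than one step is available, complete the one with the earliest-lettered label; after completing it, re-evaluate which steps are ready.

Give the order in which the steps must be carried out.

B is the only step with nothing outstanding, so it goes first.
Next only E has its prerequisites met → E.
A and F are both available; A has the earlier label → A.
Now C, D and F have their prerequisites met. C has the earlier label, so C next.
D and F are both available; D has the earlier label → D.
Next only F has its prerequisites met → F.
G is the only step now ready → G.

B → E → A → C → D → F → G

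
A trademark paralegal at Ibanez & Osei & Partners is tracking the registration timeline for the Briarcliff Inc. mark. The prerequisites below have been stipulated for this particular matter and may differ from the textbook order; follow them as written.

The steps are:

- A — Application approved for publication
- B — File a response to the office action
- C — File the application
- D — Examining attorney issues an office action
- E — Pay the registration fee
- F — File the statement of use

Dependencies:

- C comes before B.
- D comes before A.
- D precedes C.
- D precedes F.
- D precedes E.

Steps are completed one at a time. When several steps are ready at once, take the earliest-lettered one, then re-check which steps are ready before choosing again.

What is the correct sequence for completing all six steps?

D is the only step with nothing outstanding, so it goes first.
A, C, E and F are all available; A has the earlier label → A.
C, E and F are all available; C has the earlier label → C.
B now also ready, so the ready set is {B, E, F}; B has the earlier label → B.
E and F are both available; E has the earlier label → E.
Next only F has its prerequisites met → F.

D, A, C, B, E, F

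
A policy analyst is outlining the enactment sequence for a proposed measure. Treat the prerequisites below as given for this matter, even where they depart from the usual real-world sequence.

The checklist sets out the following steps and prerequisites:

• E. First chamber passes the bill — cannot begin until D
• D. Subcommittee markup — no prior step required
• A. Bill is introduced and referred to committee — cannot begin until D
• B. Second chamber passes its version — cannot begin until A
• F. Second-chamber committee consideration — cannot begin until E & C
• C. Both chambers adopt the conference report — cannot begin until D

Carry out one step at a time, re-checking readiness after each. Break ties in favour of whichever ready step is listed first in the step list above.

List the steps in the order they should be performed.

D E A B C F

Only D has no prerequisites, so it is first.
Now E, A and C have their prerequisites met. E is listed earlier, so E next.
A and C are both available; A is listed earlier → A.
B now also ready, so the ready set is {B, C}; B is listed earlier → B.
Next only C has its prerequisites met → C.
Next only F has its prerequisites met → F.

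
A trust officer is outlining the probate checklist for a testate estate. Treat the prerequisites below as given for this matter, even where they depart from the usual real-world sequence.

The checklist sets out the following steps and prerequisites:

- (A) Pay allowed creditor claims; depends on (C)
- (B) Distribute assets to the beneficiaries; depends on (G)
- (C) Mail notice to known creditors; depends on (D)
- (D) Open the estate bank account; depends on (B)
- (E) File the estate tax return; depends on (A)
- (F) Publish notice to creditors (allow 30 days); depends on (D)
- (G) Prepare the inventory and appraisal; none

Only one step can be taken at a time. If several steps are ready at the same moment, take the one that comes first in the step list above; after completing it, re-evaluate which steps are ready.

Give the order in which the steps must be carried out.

(G) has no prerequisites → (G) first.
(B) is the only step now ready → (B).
(D) is the only step now ready → (D).
Ready: (C) and (F). (C) is listed earlier → (C).
(A) now also ready, so the ready set is {(A), (F)}; (A) is listed earlier → (A).
(E) now also ready, so the ready set is {(E), (F)}; (E) is listed earlier → (E).
Next only (F) has its prerequisites met → (F).

(G) (B) (D) (C) (A) (E) (F)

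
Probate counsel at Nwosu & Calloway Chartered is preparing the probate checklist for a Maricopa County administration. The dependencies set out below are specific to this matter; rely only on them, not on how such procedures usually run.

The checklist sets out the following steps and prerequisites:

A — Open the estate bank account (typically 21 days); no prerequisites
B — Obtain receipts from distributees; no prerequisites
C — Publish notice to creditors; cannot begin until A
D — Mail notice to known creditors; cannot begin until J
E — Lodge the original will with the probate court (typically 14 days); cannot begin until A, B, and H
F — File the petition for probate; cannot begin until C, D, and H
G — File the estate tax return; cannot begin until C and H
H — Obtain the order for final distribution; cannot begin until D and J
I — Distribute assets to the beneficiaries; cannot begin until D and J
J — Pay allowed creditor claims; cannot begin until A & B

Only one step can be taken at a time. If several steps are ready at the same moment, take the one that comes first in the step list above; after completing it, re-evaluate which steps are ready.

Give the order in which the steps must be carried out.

A and B have no prerequisites; A is listed earlier, so A is first.
C now also ready, so the ready set is {B, C}; B is listed earlier → B.
C and J are both available; C is listed earlier → C.
J needed A and B, now all done → J.
That leaves D as the only ready step → D.
H and I are both available; H is listed earlier → H.
Ready: E, F, G and I. E is listed earlier → E.
Ready: F, G and I. F is listed earlier → F.
Now G and I have their prerequisites met. G is listed earlier, so G next.
I needed D and J, now all done → I.

A, B, C, J, D, H, E, F, G, I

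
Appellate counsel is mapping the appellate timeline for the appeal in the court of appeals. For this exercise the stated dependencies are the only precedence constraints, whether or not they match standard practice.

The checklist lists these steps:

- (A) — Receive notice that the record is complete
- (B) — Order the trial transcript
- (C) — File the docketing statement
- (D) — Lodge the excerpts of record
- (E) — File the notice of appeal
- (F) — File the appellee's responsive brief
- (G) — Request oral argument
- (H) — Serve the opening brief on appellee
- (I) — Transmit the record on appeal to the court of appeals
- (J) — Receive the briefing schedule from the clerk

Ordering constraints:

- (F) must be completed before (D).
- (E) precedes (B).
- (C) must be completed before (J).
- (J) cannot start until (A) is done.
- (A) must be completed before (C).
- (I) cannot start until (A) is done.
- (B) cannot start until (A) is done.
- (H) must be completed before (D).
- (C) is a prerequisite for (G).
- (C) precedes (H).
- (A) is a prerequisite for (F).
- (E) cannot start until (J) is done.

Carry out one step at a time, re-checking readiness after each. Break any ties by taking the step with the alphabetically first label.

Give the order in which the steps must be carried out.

(A) is the only step with nothing outstanding, so it goes first.
Ready: (C), (F) and (I). (C) has the earlier label → (C).
(G), (H) and (J) now also ready, so the ready set is {(F), (G), (H), (I), (J)}; (F) has the earlier label → (F).
(G), (H), (I) and (J) are all available; (G) has the earlier label → (G).
Now (H), (I) and (J) have their prerequisites met. (H) has the earlier label, so (H) next.
(D), (I) and (J) are all available; (D) has the earlier label → (D).
Ready: (I) and (J). (I) has the earlier label → (I).
(J) needed (A) and (C), now all done → (J).
Next only (E) has its prerequisites met → (E).
(B) needed (A) and (E), now all done → (B).

(A) → (C) → (F) → (G) → (H) → (D) → (I) → (J) → (E) → (B)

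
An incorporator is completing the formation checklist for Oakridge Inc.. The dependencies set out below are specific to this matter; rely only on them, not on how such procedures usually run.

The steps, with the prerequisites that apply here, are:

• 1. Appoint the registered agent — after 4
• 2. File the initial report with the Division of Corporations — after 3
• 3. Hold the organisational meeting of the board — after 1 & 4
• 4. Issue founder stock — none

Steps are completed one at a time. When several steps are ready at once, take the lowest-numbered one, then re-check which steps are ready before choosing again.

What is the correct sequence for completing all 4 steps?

4 → 1 → 3 → 2

4 is the only step with nothing outstanding, so it goes first.
1 needed 4, now all done → 1.
Next only 3 has its prerequisites met → 3.
Next only 2 has its prerequisites met → 2.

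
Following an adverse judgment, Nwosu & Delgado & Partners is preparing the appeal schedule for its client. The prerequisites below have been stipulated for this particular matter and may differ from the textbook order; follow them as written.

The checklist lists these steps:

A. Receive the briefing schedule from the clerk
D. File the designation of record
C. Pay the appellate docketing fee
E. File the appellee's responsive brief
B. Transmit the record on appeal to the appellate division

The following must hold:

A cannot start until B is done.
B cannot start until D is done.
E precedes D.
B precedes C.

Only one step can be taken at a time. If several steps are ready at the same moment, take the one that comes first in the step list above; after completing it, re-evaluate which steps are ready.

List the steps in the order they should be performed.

E, D, B, A, C

E is the only step with nothing outstanding, so it goes first.
D needed E, now all done → D.
Next only B has its prerequisites met → B.
Now A and C have their prerequisites met. A is listed earlier, so A next.
That leaves C as the only ready step → C.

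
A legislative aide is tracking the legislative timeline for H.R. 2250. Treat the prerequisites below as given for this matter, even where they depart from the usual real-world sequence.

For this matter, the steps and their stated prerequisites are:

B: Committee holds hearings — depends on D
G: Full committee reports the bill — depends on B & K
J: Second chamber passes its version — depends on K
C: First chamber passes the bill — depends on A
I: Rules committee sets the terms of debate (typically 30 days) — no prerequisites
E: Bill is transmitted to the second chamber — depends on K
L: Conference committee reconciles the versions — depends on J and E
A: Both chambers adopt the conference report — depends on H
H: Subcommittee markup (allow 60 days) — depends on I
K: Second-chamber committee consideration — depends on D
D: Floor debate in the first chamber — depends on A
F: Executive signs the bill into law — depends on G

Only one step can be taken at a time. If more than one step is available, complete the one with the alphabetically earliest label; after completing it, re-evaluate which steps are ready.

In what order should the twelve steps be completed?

Only I has no prerequisites, so it is first.
That leaves H as the only ready step → H.
That leaves A as the only ready step → A.
Ready: C and D. C has the earlier label → C.
Next only D has its prerequisites met → D.
Now B and K have their prerequisites met. B has the earlier label, so B next.
K needed D, now all done → K.
Ready: E, G and J. E has the earlier label → E.
Ready: G and J. G has the earlier label → G.
F now also ready, so the ready set is {F, J}; F has the earlier label → F.
J needed K, now all done → J.
Next only L has its prerequisites met → L.

I H A C D B K E G F J L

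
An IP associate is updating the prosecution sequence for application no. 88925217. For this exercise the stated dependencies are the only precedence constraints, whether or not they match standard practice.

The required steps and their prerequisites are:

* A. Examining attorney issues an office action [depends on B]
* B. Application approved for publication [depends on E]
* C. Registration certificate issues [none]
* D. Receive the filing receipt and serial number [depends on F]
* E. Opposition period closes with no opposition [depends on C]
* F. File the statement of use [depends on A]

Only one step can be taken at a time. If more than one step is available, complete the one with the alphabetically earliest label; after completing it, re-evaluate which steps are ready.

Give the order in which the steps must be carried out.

C is the only step with nothing outstanding, so it goes first.
E needed C, now all done → E.
That leaves B as the only ready step → B.
A needed B, now all done → A.
F needed A, now all done → F.
Next only D has its prerequisites met → D.

C → E → B → A → F → D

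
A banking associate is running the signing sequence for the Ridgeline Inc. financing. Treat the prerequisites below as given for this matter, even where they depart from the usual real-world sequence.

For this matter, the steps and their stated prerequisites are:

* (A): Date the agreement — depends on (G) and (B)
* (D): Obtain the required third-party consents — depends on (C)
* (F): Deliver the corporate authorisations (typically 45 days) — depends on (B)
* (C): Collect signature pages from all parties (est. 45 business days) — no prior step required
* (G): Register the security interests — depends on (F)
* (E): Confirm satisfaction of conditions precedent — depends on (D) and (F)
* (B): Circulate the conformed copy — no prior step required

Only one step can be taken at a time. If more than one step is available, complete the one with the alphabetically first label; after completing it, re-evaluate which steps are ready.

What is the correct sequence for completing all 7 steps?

(B) and (C) have no prerequisites; (B) has the earlier label, so (B) is first.
Now (C) and (F) have their prerequisites met. (C) has the earlier label, so (C) next.
(D) now also ready, so the ready set is {(D), (F)}; (D) has the earlier label → (D).
(F) needed (B), now all done → (F).
Now (E) and (G) have their prerequisites met. (E) has the earlier label, so (E) next.
That leaves (G) as the only ready step → (G).
That leaves (A) as the only ready step → (A).

(B), (C), (D), (F), (E), (G), (A)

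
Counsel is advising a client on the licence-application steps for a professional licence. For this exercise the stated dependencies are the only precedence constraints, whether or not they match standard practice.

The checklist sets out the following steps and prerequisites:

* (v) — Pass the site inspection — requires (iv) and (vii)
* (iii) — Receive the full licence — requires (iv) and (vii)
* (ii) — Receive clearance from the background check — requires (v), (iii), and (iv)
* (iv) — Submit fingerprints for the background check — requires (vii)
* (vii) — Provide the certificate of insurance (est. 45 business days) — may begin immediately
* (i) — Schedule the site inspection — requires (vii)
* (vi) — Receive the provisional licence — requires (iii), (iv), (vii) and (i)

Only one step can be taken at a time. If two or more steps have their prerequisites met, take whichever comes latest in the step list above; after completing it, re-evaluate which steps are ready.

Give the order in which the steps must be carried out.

(vii) is the only step with nothing outstanding, so it goes first.
Ready: (i) and (iv). (i) is listed later → (i).
(iv) needed (vii), now all done → (iv).
(iii) and (v) are both available; (iii) is listed later → (iii).
Ready: (vi) and (v). (vi) is listed later → (vi).
(v) needed (vii) and (iv), now all done → (v).
(ii) needed (iv), (iii) and (v), now all done → (ii).

(vii), (i), (iv), (iii), (vi), (v), (ii)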